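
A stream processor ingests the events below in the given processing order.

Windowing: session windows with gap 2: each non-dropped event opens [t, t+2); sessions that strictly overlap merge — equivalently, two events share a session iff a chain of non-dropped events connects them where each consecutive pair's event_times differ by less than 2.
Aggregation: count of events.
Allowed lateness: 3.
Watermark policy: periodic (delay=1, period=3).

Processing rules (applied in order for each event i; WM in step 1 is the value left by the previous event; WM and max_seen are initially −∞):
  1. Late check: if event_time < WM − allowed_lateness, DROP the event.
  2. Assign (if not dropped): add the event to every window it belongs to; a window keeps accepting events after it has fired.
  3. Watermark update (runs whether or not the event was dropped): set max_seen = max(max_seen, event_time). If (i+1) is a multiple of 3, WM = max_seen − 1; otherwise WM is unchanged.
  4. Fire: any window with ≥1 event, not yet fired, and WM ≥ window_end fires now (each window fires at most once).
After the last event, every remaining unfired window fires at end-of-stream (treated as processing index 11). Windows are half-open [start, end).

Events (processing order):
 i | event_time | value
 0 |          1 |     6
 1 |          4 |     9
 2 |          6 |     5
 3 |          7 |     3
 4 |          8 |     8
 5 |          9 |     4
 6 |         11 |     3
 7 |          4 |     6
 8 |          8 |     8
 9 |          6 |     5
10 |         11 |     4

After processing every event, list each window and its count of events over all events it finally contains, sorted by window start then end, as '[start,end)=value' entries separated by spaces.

i=0 t=1 v=6: → [1,3); WM=−∞
i=1 t=4 v=9: → [4,6); WM=−∞
i=2 t=6 v=5: → [6,8); WM=5
i=3 t=7 v=3: → [6,9); WM=5
i=4 t=8 v=8: → [6,10); WM=5
i=5 t=9 v=4: → [6,11); WM=8
i=6 t=11 v=3: → [11,13); WM=8
i=7 t=4 v=6: DROP (t<8-3); WM=8
i=8 t=8 v=8: → [6,11); WM=10
i=9 t=6 v=5: DROP (t<10-3); WM=10
i=10 t=11 v=4: → [11,13); WM=10

[1,3)=1 [4,6)=1 [6,11)=5 [11,13)=2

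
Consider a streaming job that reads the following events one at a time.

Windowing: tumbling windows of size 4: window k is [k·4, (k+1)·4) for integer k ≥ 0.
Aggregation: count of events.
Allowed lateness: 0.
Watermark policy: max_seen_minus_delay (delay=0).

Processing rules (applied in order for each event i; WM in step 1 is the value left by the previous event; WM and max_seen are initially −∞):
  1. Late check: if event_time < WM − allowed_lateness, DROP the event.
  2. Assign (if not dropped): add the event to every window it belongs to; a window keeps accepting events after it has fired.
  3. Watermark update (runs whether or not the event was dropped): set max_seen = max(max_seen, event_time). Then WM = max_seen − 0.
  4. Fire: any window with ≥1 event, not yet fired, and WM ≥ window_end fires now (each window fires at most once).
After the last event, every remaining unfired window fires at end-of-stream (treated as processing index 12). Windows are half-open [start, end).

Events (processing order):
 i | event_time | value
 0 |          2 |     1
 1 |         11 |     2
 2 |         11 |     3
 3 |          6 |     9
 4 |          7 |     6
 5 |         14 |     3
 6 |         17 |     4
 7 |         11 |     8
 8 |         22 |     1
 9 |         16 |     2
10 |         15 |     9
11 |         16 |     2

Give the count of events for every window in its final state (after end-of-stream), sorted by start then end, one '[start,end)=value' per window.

[0,4)=1 [8,12)=2 [12,16)=1 [16,20)=1 [20,24)=1

i=0 t=2 v=1: → [0,4); WM=2
i=1 t=11 v=2: → [8,12); WM=11; [0,4) fires=1
i=2 t=11 v=3: → [8,12); WM=11
i=3 t=6 v=9: DROP (t<11-0); WM=11
i=4 t=7 v=6: DROP (t<11-0); WM=11
i=5 t=14 v=3: → [12,16); WM=14; [8,12) fires=2
i=6 t=17 v=4: → [16,20); WM=17; [12,16) fires=1
i=7 t=11 v=8: DROP (t<17-0); WM=17
i=8 t=22 v=1: → [20,24); WM=22; [16,20) fires=1
i=9 t=16 v=2: DROP (t<22-0); WM=22
i=10 t=15 v=9: DROP (t<22-0); WM=22
i=11 t=16 v=2: DROP (t<22-0); WM=22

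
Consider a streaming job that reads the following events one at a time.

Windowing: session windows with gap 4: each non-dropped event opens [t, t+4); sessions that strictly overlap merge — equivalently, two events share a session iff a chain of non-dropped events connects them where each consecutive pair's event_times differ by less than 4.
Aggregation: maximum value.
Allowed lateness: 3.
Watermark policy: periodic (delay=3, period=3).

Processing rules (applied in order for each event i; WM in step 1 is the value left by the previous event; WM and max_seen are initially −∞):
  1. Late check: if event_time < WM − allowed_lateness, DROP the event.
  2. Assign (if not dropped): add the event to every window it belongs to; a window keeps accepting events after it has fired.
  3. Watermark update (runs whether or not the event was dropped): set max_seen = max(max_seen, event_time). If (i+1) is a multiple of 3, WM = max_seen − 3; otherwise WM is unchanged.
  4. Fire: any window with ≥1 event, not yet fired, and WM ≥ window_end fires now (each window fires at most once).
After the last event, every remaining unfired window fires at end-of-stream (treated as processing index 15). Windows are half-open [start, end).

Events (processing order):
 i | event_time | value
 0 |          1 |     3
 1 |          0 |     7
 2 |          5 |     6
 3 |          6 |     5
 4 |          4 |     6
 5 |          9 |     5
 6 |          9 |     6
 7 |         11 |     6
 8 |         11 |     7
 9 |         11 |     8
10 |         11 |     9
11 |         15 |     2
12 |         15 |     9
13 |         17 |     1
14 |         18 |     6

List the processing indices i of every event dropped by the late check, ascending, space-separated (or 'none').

none

i=0 t=1 v=3: → [1,5); WM=−∞
i=1 t=0 v=7: → [0,5); WM=−∞
i=2 t=5 v=6: → [5,9); WM=2
i=3 t=6 v=5: → [5,10); WM=2
i=4 t=4 v=6: → [0,10); WM=2
i=5 t=9 v=5: → [0,13); WM=6
i=6 t=9 v=6: → [0,13); WM=6
i=7 t=11 v=6: → [0,15); WM=6
i=8 t=11 v=7: → [0,15); WM=8
i=9 t=11 v=8: → [0,15); WM=8
i=10 t=11 v=9: → [0,15); WM=8
i=11 t=15 v=2: → [15,19); WM=12
i=12 t=15 v=9: → [15,19); WM=12
i=13 t=17 v=1: → [15,21); WM=12
i=14 t=18 v=6: → [15,22); WM=15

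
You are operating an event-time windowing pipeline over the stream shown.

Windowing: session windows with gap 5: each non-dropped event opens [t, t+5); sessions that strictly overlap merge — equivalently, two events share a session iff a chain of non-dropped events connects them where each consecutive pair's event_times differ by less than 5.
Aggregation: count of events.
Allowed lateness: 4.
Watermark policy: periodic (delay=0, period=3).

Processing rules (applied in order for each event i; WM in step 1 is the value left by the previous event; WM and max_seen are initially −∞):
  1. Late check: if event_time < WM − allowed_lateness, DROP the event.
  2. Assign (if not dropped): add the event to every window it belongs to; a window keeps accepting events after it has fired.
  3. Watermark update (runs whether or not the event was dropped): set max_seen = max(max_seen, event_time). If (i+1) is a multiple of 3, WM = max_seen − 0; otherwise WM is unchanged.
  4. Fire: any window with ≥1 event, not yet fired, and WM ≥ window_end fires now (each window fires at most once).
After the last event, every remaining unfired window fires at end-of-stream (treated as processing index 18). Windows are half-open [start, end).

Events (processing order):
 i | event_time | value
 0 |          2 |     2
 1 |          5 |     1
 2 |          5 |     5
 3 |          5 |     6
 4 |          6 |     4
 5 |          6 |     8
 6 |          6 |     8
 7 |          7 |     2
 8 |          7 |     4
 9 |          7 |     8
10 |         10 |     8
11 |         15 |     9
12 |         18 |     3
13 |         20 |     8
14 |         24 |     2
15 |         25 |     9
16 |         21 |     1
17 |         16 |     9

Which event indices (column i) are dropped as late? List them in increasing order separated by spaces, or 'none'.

17

i=0 t=2 v=2: → [2,7); WM=−∞
i=1 t=5 v=1: → [2,10); WM=−∞
i=2 t=5 v=5: → [2,10); WM=5
i=3 t=5 v=6: → [2,10); WM=5
i=4 t=6 v=4: → [2,11); WM=5
i=5 t=6 v=8: → [2,11); WM=6
i=6 t=6 v=8: → [2,11); WM=6
i=7 t=7 v=2: → [2,12); WM=6
i=8 t=7 v=4: → [2,12); WM=7
i=9 t=7 v=8: → [2,12); WM=7
i=10 t=10 v=8: → [2,15); WM=7
i=11 t=15 v=9: → [15,20); WM=15
i=12 t=18 v=3: → [15,23); WM=15
i=13 t=20 v=8: → [15,25); WM=15
i=14 t=24 v=2: → [15,29); WM=24
i=15 t=25 v=9: → [15,30); WM=24
i=16 t=21 v=1: → [15,30); WM=24
i=17 t=16 v=9: DROP (t<24-4); WM=25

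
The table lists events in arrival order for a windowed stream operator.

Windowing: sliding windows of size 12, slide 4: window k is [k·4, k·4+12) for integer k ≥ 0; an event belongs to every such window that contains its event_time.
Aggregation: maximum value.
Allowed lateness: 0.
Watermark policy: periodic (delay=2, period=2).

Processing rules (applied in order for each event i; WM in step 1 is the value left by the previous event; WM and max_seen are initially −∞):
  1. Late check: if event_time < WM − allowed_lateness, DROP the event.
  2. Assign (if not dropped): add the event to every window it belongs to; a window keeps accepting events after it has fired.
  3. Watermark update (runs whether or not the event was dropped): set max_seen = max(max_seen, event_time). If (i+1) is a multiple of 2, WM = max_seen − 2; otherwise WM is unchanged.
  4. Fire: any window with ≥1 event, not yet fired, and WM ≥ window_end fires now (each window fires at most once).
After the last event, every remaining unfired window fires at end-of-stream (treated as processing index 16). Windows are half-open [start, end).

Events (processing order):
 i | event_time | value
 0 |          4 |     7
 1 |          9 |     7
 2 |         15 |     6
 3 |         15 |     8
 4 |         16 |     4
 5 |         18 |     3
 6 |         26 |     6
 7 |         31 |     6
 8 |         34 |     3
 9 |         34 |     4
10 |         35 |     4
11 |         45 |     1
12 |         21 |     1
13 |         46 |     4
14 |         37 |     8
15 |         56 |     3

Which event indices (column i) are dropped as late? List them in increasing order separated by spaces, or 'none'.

i=0 t=4 v=7: → [4,16),[0,12); WM=−∞
i=1 t=9 v=7: → [8,20),[4,16),[0,12); WM=7
i=2 t=15 v=6: → [12,24),[8,20),[4,16); WM=7
i=3 t=15 v=8: → [12,24),[8,20),[4,16); WM=13; [0,12) fires=7
i=4 t=16 v=4: → [16,28),[12,24),[8,20); WM=13
i=5 t=18 v=3: → [16,28),[12,24),[8,20); WM=16; [4,16) fires=8
i=6 t=26 v=6: → [24,36),[20,32),[16,28); WM=16
i=7 t=31 v=6: → [28,40),[24,36),[20,32); WM=29; [8,20) fires=8 [12,24) fires=8 [16,28) fires=6
i=8 t=34 v=3: → [32,44),[28,40),[24,36); WM=29
i=9 t=34 v=4: → [32,44),[28,40),[24,36); WM=32; [20,32) fires=6
i=10 t=35 v=4: → [32,44),[28,40),[24,36); WM=32
i=11 t=45 v=1: → [44,56),[40,52),[36,48); WM=43; [24,36) fires=6 [28,40) fires=6
i=12 t=21 v=1: DROP (t<43-0); WM=43
i=13 t=46 v=4: → [44,56),[40,52),[36,48); WM=44; [32,44) fires=4
i=14 t=37 v=8: DROP (t<44-0); WM=44
i=15 t=56 v=3: → [56,68),[52,64),[48,60); WM=54; [36,48) fires=4 [40,52) fires=4

12 14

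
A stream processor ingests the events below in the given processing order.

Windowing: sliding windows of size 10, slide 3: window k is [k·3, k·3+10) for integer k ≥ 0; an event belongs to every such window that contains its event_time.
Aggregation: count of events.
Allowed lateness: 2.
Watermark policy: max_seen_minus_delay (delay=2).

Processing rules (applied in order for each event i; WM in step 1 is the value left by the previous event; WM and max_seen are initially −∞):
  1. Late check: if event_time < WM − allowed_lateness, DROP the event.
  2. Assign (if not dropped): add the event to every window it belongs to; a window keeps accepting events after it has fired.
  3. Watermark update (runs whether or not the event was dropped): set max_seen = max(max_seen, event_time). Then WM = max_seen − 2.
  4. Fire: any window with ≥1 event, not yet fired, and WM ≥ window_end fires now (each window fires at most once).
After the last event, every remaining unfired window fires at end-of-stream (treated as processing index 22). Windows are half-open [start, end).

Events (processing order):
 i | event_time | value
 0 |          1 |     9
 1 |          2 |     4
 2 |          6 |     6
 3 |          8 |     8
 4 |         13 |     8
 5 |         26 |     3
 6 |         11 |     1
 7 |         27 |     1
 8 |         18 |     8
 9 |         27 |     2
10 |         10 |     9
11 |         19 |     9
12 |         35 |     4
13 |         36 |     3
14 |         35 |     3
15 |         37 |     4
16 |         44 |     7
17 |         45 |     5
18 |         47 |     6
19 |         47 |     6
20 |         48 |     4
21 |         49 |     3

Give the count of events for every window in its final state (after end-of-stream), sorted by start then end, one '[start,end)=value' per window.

[0,10)=4 [3,13)=2 [6,16)=3 [9,19)=1 [12,22)=1 [18,28)=3 [21,31)=3 [24,34)=3 [27,37)=5 [30,40)=4 [33,43)=4 [36,46)=4 [39,49)=5 [42,52)=6 [45,55)=5 [48,58)=2

i=0 t=1 v=9: → [0,10); WM=-1
i=1 t=2 v=4: → [0,10); WM=0
i=2 t=6 v=6: → [6,16),[3,13),[0,10); WM=4
i=3 t=8 v=8: → [6,16),[3,13),[0,10); WM=6
i=4 t=13 v=8: → [12,22),[9,19),[6,16); WM=11; [0,10) fires=4
i=5 t=26 v=3: → [24,34),[21,31),[18,28); WM=24; [3,13) fires=2 [6,16) fires=3 [9,19) fires=1 [12,22) fires=1
i=6 t=11 v=1: DROP (t<24-2); WM=24
i=7 t=27 v=1: → [27,37),[24,34),[21,31),[18,28); WM=25
i=8 t=18 v=8: DROP (t<25-2); WM=25
i=9 t=27 v=2: → [27,37),[24,34),[21,31),[18,28); WM=25
i=10 t=10 v=9: DROP (t<25-2); WM=25
i=11 t=19 v=9: DROP (t<25-2); WM=25
i=12 t=35 v=4: → [33,43),[30,40),[27,37); WM=33; [18,28) fires=3 [21,31) fires=3
i=13 t=36 v=3: → [36,46),[33,43),[30,40),[27,37); WM=34; [24,34) fires=3
i=14 t=35 v=3: → [33,43),[30,40),[27,37); WM=34
i=15 t=37 v=4: → [36,46),[33,43),[30,40); WM=35
i=16 t=44 v=7: → [42,52),[39,49),[36,46); WM=42; [27,37) fires=5 [30,40) fires=4
i=17 t=45 v=5: → [45,55),[42,52),[39,49),[36,46); WM=43; [33,43) fires=4
i=18 t=47 v=6: → [45,55),[42,52),[39,49); WM=45
i=19 t=47 v=6: → [45,55),[42,52),[39,49); WM=45
i=20 t=48 v=4: → [48,58),[45,55),[42,52),[39,49); WM=46; [36,46) fires=4
i=21 t=49 v=3: → [48,58),[45,55),[42,52); WM=47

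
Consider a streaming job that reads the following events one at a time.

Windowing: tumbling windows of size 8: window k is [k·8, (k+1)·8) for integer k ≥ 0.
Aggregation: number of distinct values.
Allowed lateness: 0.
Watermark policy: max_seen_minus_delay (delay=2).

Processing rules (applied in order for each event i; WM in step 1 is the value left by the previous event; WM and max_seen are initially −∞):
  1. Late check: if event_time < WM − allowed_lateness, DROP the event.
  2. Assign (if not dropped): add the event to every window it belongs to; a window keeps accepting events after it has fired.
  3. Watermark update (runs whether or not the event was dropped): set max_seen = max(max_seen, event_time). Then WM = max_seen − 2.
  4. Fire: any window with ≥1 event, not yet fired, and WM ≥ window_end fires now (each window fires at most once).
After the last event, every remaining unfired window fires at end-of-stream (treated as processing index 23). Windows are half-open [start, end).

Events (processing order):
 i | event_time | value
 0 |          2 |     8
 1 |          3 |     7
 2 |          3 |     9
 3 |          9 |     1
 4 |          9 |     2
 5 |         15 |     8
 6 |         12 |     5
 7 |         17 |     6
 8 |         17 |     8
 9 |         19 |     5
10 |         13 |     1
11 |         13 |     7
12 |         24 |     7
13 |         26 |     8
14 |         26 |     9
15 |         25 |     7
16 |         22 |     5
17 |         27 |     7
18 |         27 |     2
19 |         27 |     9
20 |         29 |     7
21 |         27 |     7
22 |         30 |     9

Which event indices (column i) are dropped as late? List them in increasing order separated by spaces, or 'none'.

i=0 t=2 v=8: → [0,8); WM=0
i=1 t=3 v=7: → [0,8); WM=1
i=2 t=3 v=9: → [0,8); WM=1
i=3 t=9 v=1: → [8,16); WM=7
i=4 t=9 v=2: → [8,16); WM=7
i=5 t=15 v=8: → [8,16); WM=13; [0,8) fires=3
i=6 t=12 v=5: DROP (t<13-0); WM=13
i=7 t=17 v=6: → [16,24); WM=15
i=8 t=17 v=8: → [16,24); WM=15
i=9 t=19 v=5: → [16,24); WM=17; [8,16) fires=3
i=10 t=13 v=1: DROP (t<17-0); WM=17
i=11 t=13 v=7: DROP (t<17-0); WM=17
i=12 t=24 v=7: → [24,32); WM=22
i=13 t=26 v=8: → [24,32); WM=24; [16,24) fires=3
i=14 t=26 v=9: → [24,32); WM=24
i=15 t=25 v=7: → [24,32); WM=24
i=16 t=22 v=5: DROP (t<24-0); WM=24
i=17 t=27 v=7: → [24,32); WM=25
i=18 t=27 v=2: → [24,32); WM=25
i=19 t=27 v=9: → [24,32); WM=25
i=20 t=29 v=7: → [24,32); WM=27
i=21 t=27 v=7: → [24,32); WM=27
i=22 t=30 v=9: → [24,32); WM=28

6 10 11 16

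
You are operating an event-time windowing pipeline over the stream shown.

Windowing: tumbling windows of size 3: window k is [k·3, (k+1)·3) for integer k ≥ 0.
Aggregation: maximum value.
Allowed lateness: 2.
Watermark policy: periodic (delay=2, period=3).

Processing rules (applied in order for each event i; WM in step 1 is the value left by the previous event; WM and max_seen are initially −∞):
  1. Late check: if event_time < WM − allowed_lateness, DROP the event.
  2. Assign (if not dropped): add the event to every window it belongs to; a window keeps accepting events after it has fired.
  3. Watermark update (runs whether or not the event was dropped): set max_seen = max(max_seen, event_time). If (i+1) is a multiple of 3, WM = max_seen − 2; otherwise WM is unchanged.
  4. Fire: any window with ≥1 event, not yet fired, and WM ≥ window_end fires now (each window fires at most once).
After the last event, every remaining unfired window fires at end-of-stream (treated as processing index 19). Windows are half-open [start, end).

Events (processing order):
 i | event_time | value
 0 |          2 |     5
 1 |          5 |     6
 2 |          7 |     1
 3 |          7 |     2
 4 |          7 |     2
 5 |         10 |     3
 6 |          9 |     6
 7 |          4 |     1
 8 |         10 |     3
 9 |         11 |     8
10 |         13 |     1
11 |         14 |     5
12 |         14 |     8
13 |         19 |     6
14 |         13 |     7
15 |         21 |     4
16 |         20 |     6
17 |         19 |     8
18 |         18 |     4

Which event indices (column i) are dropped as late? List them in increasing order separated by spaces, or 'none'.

i=0 t=2 v=5: → [0,3); WM=−∞
i=1 t=5 v=6: → [3,6); WM=−∞
i=2 t=7 v=1: → [6,9); WM=5; [0,3) fires=5
i=3 t=7 v=2: → [6,9); WM=5
i=4 t=7 v=2: → [6,9); WM=5
i=5 t=10 v=3: → [9,12); WM=8; [3,6) fires=6
i=6 t=9 v=6: → [9,12); WM=8
i=7 t=4 v=1: DROP (t<8-2); WM=8
i=8 t=10 v=3: → [9,12); WM=8
i=9 t=11 v=8: → [9,12); WM=8
i=10 t=13 v=1: → [12,15); WM=8
i=11 t=14 v=5: → [12,15); WM=12; [6,9) fires=2 [9,12) fires=8
i=12 t=14 v=8: → [12,15); WM=12
i=13 t=19 v=6: → [18,21); WM=12
i=14 t=13 v=7: → [12,15); WM=17; [12,15) fires=8
i=15 t=21 v=4: → [21,24); WM=17
i=16 t=20 v=6: → [18,21); WM=17
i=17 t=19 v=8: → [18,21); WM=19
i=18 t=18 v=4: → [18,21); WM=19

7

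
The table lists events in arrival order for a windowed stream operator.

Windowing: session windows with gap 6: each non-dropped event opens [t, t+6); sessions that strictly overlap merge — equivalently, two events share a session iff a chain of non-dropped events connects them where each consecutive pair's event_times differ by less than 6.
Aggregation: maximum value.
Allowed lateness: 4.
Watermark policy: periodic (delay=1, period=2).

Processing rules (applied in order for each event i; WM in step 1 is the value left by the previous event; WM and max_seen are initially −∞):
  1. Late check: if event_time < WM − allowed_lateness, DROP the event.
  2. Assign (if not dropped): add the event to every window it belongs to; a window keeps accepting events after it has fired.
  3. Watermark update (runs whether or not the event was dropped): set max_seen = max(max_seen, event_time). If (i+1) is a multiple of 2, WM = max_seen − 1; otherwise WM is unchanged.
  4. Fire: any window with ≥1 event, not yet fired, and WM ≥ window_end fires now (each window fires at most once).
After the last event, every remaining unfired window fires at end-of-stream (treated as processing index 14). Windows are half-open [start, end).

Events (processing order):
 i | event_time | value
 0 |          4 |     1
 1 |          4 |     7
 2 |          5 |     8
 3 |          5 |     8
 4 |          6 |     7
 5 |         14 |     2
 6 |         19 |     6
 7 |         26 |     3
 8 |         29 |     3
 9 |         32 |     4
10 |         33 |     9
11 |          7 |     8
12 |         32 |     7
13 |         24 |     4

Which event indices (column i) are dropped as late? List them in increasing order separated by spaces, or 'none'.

11 13

i=0 t=4 v=1: → [4,10); WM=−∞
i=1 t=4 v=7: → [4,10); WM=3
i=2 t=5 v=8: → [4,11); WM=3
i=3 t=5 v=8: → [4,11); WM=4
i=4 t=6 v=7: → [4,12); WM=4
i=5 t=14 v=2: → [14,20); WM=13
i=6 t=19 v=6: → [14,25); WM=13
i=7 t=26 v=3: → [26,32); WM=25
i=8 t=29 v=3: → [26,35); WM=25
i=9 t=32 v=4: → [26,38); WM=31
i=10 t=33 v=9: → [26,39); WM=31
i=11 t=7 v=8: DROP (t<31-4); WM=32
i=12 t=32 v=7: → [26,39); WM=32
i=13 t=24 v=4: DROP (t<32-4); WM=32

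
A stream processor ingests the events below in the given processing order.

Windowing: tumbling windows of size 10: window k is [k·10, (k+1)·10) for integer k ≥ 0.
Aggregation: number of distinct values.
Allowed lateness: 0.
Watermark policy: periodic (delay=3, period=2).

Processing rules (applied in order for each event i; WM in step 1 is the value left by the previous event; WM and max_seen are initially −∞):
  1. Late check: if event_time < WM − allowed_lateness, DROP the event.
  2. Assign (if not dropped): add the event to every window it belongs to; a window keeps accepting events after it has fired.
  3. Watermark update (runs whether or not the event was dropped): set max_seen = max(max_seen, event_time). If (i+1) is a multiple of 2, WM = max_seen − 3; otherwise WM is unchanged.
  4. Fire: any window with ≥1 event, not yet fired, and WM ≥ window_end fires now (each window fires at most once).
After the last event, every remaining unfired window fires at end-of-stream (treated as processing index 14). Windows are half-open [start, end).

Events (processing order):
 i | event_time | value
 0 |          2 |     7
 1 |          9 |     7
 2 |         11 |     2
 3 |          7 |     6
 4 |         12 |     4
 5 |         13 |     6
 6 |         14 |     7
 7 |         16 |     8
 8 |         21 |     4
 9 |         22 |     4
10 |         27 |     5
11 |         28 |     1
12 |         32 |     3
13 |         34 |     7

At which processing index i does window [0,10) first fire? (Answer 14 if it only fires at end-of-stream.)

i=0 t=2 v=7: → [0,10); WM=−∞
i=1 t=9 v=7: → [0,10); WM=6
i=2 t=11 v=2: → [10,20); WM=6
i=3 t=7 v=6: → [0,10); WM=8
i=4 t=12 v=4: → [10,20); WM=8
i=5 t=13 v=6: → [10,20); WM=10; [0,10) fires=2
i=6 t=14 v=7: → [10,20); WM=10
i=7 t=16 v=8: → [10,20); WM=13
i=8 t=21 v=4: → [20,30); WM=13
i=9 t=22 v=4: → [20,30); WM=19
i=10 t=27 v=5: → [20,30); WM=19
i=11 t=28 v=1: → [20,30); WM=25; [10,20) fires=5
i=12 t=32 v=3: → [30,40); WM=25
i=13 t=34 v=7: → [30,40); WM=31; [20,30) fires=3

5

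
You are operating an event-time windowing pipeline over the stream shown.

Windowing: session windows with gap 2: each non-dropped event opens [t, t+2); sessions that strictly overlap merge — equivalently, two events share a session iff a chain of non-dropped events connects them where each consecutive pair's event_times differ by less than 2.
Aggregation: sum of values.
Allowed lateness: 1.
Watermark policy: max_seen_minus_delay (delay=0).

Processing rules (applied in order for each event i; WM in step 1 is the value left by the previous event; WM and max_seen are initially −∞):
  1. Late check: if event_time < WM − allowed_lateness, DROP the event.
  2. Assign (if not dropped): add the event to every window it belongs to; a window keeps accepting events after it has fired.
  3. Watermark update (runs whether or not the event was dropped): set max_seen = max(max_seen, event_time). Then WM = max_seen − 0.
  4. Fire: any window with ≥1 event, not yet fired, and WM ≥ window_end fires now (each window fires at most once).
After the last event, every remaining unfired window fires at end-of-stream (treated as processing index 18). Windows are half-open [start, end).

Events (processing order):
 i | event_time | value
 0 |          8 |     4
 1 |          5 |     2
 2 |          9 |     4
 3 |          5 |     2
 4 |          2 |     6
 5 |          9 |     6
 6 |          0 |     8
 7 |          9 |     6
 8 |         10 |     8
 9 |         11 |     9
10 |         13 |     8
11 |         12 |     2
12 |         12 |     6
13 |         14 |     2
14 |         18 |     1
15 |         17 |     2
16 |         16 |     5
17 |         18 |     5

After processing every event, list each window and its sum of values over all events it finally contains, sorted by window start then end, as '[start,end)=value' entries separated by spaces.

[8,16)=55 [17,20)=8

i=0 t=8 v=4: → [8,10); WM=8
i=1 t=5 v=2: DROP (t<8-1); WM=8
i=2 t=9 v=4: → [8,11); WM=9
i=3 t=5 v=2: DROP (t<9-1); WM=9
i=4 t=2 v=6: DROP (t<9-1); WM=9
i=5 t=9 v=6: → [8,11); WM=9
i=6 t=0 v=8: DROP (t<9-1); WM=9
i=7 t=9 v=6: → [8,11); WM=9
i=8 t=10 v=8: → [8,12); WM=10
i=9 t=11 v=9: → [8,13); WM=11
i=10 t=13 v=8: → [13,15); WM=13
i=11 t=12 v=2: → [8,15); WM=13
i=12 t=12 v=6: → [8,15); WM=13
i=13 t=14 v=2: → [8,16); WM=14
i=14 t=18 v=1: → [18,20); WM=18
i=15 t=17 v=2: → [17,20); WM=18
i=16 t=16 v=5: DROP (t<18-1); WM=18
i=17 t=18 v=5: → [17,20); WM=18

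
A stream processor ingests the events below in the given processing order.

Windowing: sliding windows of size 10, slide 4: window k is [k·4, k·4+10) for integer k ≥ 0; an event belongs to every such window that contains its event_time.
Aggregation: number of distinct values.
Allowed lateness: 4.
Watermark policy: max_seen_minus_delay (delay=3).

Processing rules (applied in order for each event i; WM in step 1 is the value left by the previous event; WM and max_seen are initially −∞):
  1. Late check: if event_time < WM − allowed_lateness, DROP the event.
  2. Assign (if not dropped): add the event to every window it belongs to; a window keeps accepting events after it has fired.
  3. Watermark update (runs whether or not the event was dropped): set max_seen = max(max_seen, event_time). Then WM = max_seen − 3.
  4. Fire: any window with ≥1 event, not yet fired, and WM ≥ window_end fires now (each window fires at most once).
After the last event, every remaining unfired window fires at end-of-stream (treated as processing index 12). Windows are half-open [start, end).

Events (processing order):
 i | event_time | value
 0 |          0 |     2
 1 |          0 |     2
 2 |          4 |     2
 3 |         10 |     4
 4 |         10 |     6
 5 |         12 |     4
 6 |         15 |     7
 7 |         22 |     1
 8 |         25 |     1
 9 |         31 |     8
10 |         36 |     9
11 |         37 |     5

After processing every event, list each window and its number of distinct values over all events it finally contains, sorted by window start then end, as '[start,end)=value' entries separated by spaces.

[0,10)=1 [4,14)=3 [8,18)=3 [12,22)=2 [16,26)=1 [20,30)=1 [24,34)=2 [28,38)=3 [32,42)=2 [36,46)=2

i=0 t=0 v=2: → [0,10); WM=-3
i=1 t=0 v=2: → [0,10); WM=-3
i=2 t=4 v=2: → [4,14),[0,10); WM=1
i=3 t=10 v=4: → [8,18),[4,14); WM=7
i=4 t=10 v=6: → [8,18),[4,14); WM=7
i=5 t=12 v=4: → [12,22),[8,18),[4,14); WM=9
i=6 t=15 v=7: → [12,22),[8,18); WM=12; [0,10) fires=1
i=7 t=22 v=1: → [20,30),[16,26); WM=19; [4,14) fires=3 [8,18) fires=3
i=8 t=25 v=1: → [24,34),[20,30),[16,26); WM=22; [12,22) fires=2
i=9 t=31 v=8: → [28,38),[24,34); WM=28; [16,26) fires=1
i=10 t=36 v=9: → [36,46),[32,42),[28,38); WM=33; [20,30) fires=1
i=11 t=37 v=5: → [36,46),[32,42),[28,38); WM=34; [24,34) fires=2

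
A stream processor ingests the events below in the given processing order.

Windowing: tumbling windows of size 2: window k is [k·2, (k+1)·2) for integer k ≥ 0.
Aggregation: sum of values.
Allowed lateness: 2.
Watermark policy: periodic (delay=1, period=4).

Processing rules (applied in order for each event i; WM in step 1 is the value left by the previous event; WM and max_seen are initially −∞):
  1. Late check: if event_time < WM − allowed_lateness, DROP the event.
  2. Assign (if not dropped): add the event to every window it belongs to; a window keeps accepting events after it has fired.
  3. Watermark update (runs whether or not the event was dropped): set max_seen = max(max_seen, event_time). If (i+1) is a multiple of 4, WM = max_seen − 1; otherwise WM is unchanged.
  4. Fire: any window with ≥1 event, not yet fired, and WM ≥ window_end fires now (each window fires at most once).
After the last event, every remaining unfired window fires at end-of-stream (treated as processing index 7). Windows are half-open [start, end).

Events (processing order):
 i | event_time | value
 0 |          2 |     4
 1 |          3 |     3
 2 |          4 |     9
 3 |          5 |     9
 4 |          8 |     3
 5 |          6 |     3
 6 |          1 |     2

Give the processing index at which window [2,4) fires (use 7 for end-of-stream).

i=0 t=2 v=4: → [2,4); WM=−∞
i=1 t=3 v=3: → [2,4); WM=−∞
i=2 t=4 v=9: → [4,6); WM=−∞
i=3 t=5 v=9: → [4,6); WM=4; [2,4) fires=7
i=4 t=8 v=3: → [8,10); WM=4
i=5 t=6 v=3: → [6,8); WM=4
i=6 t=1 v=2: DROP (t<4-2); WM=4

3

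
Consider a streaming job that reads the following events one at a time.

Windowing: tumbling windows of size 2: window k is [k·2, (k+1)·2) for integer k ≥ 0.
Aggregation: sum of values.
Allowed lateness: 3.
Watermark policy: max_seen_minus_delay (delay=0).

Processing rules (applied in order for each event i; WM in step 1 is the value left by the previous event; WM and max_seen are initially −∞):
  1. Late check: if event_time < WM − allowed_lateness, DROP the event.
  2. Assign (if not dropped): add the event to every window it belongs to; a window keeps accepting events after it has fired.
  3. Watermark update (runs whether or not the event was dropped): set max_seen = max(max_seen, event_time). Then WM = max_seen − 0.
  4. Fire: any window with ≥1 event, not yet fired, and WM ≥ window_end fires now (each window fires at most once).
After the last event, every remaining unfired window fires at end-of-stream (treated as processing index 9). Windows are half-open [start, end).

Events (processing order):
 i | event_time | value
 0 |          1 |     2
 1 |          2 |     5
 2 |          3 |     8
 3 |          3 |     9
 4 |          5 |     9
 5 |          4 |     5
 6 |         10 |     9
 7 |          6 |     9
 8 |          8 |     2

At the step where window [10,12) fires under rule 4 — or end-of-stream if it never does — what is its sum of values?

9

i=0 t=1 v=2: → [0,2); WM=1
i=1 t=2 v=5: → [2,4); WM=2; [0,2) fires=2
i=2 t=3 v=8: → [2,4); WM=3
i=3 t=3 v=9: → [2,4); WM=3
i=4 t=5 v=9: → [4,6); WM=5; [2,4) fires=22
i=5 t=4 v=5: → [4,6); WM=5
i=6 t=10 v=9: → [10,12); WM=10; [4,6) fires=14
i=7 t=6 v=9: DROP (t<10-3); WM=10
i=8 t=8 v=2: → [8,10); WM=10; [8,10) fires=2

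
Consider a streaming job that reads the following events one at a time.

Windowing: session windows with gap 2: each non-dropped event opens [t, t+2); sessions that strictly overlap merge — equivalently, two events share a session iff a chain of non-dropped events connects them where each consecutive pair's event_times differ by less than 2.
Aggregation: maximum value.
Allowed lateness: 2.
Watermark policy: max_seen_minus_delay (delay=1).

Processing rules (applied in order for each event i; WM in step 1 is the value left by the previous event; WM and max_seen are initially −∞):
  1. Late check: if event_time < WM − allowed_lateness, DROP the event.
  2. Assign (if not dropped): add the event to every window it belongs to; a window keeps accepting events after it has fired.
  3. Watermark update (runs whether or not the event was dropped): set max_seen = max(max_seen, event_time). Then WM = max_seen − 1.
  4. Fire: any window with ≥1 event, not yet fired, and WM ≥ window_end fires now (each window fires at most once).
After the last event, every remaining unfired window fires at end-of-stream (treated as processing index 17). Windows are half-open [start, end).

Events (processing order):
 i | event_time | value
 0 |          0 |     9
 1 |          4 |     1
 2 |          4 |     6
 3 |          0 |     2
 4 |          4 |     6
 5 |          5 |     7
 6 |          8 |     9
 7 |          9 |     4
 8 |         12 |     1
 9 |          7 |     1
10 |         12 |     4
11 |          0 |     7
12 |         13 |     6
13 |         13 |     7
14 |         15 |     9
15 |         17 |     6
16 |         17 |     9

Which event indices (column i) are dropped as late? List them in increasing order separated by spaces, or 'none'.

i=0 t=0 v=9: → [0,2); WM=-1
i=1 t=4 v=1: → [4,6); WM=3
i=2 t=4 v=6: → [4,6); WM=3
i=3 t=0 v=2: DROP (t<3-2); WM=3
i=4 t=4 v=6: → [4,6); WM=3
i=5 t=5 v=7: → [4,7); WM=4
i=6 t=8 v=9: → [8,10); WM=7
i=7 t=9 v=4: → [8,11); WM=8
i=8 t=12 v=1: → [12,14); WM=11
i=9 t=7 v=1: DROP (t<11-2); WM=11
i=10 t=12 v=4: → [12,14); WM=11
i=11 t=0 v=7: DROP (t<11-2); WM=11
i=12 t=13 v=6: → [12,15); WM=12
i=13 t=13 v=7: → [12,15); WM=12
i=14 t=15 v=9: → [15,17); WM=14
i=15 t=17 v=6: → [17,19); WM=16
i=16 t=17 v=9: → [17,19); WM=16

3 9 11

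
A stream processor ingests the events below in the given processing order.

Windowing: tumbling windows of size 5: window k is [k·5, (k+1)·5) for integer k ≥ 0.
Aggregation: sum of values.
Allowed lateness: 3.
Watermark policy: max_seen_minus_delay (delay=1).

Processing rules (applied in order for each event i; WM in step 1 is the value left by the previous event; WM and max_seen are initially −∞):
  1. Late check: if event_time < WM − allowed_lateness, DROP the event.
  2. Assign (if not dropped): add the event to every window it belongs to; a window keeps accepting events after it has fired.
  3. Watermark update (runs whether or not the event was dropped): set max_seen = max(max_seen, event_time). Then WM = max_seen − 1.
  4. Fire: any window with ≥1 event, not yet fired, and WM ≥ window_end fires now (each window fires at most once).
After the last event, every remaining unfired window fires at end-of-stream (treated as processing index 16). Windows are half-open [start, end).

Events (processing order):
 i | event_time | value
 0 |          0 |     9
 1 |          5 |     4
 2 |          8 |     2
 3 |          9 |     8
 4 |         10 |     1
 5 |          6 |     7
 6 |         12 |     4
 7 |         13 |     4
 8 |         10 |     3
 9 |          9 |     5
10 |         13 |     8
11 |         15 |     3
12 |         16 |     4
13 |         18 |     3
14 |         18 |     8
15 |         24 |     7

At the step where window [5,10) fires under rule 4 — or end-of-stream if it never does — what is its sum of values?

i=0 t=0 v=9: → [0,5); WM=-1
i=1 t=5 v=4: → [5,10); WM=4
i=2 t=8 v=2: → [5,10); WM=7; [0,5) fires=9
i=3 t=9 v=8: → [5,10); WM=8
i=4 t=10 v=1: → [10,15); WM=9
i=5 t=6 v=7: → [5,10); WM=9
i=6 t=12 v=4: → [10,15); WM=11; [5,10) fires=21
i=7 t=13 v=4: → [10,15); WM=12
i=8 t=10 v=3: → [10,15); WM=12
i=9 t=9 v=5: → [5,10); WM=12
i=10 t=13 v=8: → [10,15); WM=12
i=11 t=15 v=3: → [15,20); WM=14
i=12 t=16 v=4: → [15,20); WM=15; [10,15) fires=20
i=13 t=18 v=3: → [15,20); WM=17
i=14 t=18 v=8: → [15,20); WM=17
i=15 t=24 v=7: → [20,25); WM=23; [15,20) fires=18

21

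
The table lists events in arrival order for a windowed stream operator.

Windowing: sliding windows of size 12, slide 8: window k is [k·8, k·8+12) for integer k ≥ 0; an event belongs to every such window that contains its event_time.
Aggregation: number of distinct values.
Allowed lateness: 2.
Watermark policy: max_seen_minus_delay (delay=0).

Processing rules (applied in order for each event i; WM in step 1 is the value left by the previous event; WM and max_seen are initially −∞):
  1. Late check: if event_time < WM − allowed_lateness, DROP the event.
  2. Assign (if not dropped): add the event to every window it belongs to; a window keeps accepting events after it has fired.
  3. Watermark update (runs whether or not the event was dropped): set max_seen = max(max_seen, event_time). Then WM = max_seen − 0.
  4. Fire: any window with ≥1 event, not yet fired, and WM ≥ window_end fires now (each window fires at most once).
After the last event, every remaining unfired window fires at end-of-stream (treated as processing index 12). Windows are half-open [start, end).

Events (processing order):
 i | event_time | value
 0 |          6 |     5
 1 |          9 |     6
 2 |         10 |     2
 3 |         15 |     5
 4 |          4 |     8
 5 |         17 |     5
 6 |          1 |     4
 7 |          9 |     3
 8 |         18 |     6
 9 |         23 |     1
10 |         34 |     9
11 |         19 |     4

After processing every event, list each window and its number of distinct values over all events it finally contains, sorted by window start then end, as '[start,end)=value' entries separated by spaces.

i=0 t=6 v=5: → [0,12); WM=6
i=1 t=9 v=6: → [8,20),[0,12); WM=9
i=2 t=10 v=2: → [8,20),[0,12); WM=10
i=3 t=15 v=5: → [8,20); WM=15; [0,12) fires=3
i=4 t=4 v=8: DROP (t<15-2); WM=15
i=5 t=17 v=5: → [16,28),[8,20); WM=17
i=6 t=1 v=4: DROP (t<17-2); WM=17
i=7 t=9 v=3: DROP (t<17-2); WM=17
i=8 t=18 v=6: → [16,28),[8,20); WM=18
i=9 t=23 v=1: → [16,28); WM=23; [8,20) fires=3
i=10 t=34 v=9: → [32,44),[24,36); WM=34; [16,28) fires=3
i=11 t=19 v=4: DROP (t<34-2); WM=34

[0,12)=3 [8,20)=3 [16,28)=3 [24,36)=1 [32,44)=1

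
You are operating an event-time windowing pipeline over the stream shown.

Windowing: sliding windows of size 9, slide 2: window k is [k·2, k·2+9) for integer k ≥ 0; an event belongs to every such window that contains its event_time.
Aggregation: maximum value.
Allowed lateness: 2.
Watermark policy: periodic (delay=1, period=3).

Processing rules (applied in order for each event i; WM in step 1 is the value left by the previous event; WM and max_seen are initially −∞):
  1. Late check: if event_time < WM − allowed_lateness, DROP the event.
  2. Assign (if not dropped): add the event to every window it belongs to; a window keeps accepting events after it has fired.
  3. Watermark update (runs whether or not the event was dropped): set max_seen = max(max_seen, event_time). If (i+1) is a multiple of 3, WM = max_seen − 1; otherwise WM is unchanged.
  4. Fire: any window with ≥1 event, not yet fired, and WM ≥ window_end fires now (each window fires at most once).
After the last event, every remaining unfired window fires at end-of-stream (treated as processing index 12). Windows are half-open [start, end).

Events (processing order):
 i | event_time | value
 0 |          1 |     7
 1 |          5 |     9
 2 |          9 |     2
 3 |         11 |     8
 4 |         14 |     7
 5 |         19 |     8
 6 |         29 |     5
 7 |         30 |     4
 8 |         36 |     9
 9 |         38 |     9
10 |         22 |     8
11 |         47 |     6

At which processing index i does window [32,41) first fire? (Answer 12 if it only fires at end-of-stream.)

11

i=0 t=1 v=7: → [0,9); WM=−∞
i=1 t=5 v=9: → [4,13),[2,11),[0,9); WM=−∞
i=2 t=9 v=2: → [8,17),[6,15),[4,13),[2,11); WM=8
i=3 t=11 v=8: → [10,19),[8,17),[6,15),[4,13); WM=8
i=4 t=14 v=7: → [14,23),[12,21),[10,19),[8,17),[6,15); WM=8
i=5 t=19 v=8: → [18,27),[16,25),[14,23),[12,21); WM=18; [0,9) fires=9 [2,11) fires=9 [4,13) fires=9 [6,15) fires=8 [8,17) fires=8
i=6 t=29 v=5: → [28,37),[26,35),[24,33),[22,31); WM=18
i=7 t=30 v=4: → [30,39),[28,37),[26,35),[24,33),[22,31); WM=18
i=8 t=36 v=9: → [36,45),[34,43),[32,41),[30,39),[28,37); WM=35; [10,19) fires=8 [12,21) fires=8 [14,23) fires=8 [16,25) fires=8 [18,27) fires=8 [22,31) fires=5 [24,33) fires=5 [26,35) fires=5
i=9 t=38 v=9: → [38,47),[36,45),[34,43),[32,41),[30,39); WM=35
i=10 t=22 v=8: DROP (t<35-2); WM=35
i=11 t=47 v=6: → [46,55),[44,53),[42,51),[40,49); WM=46; [28,37) fires=9 [30,39) fires=9 [32,41) fires=9 [34,43) fires=9 [36,45) fires=9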